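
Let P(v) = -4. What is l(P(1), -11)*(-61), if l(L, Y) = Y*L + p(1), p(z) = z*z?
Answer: -2745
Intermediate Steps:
p(z) = z²
l(L, Y) = 1 + L*Y (l(L, Y) = Y*L + 1² = L*Y + 1 = 1 + L*Y)
l(P(1), -11)*(-61) = (1 - 4*(-11))*(-61) = (1 + 44)*(-61) = 45*(-61) = -2745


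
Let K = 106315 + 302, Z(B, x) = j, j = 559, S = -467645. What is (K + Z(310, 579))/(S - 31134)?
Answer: -107176/498779 ≈ -0.21488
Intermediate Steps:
Z(B, x) = 559
K = 106617
(K + Z(310, 579))/(S - 31134) = (106617 + 559)/(-467645 - 31134) = 107176/(-498779) = 107176*(-1/498779) = -107176/498779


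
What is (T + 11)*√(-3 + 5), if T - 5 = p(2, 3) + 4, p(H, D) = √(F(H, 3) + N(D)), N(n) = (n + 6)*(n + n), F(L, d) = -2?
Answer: 2*√2*(10 + √13) ≈ 38.482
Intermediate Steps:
N(n) = 2*n*(6 + n) (N(n) = (6 + n)*(2*n) = 2*n*(6 + n))
p(H, D) = √(-2 + 2*D*(6 + D))
T = 9 + 2*√13 (T = 5 + (√2*√(-1 + 3*(6 + 3)) + 4) = 5 + (√2*√(-1 + 3*9) + 4) = 5 + (√2*√(-1 + 27) + 4) = 5 + (√2*√26 + 4) = 5 + (2*√13 + 4) = 5 + (4 + 2*√13) = 9 + 2*√13 ≈ 16.211)
(T + 11)*√(-3 + 5) = ((9 + 2*√13) + 11)*√(-3 + 5) = (20 + 2*√13)*√2 = √2*(20 + 2*√13)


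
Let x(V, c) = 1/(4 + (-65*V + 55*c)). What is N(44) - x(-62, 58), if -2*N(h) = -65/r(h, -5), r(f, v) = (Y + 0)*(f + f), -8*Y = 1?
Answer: -234791/79464 ≈ -2.9547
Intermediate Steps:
Y = -⅛ (Y = -⅛*1 = -⅛ ≈ -0.12500)
r(f, v) = -f/4 (r(f, v) = (-⅛ + 0)*(f + f) = -f/4)
x(V, c) = 1/(4 - 65*V + 55*c)
N(h) = -130/h (N(h) = -(-65)/(2*((-h/4))) = -(-65)*(-4/h)/2 = -130/h)
N(44) - x(-62, 58) = -130/44 - 1/(4 - 65*(-62) + 55*58) = -130*1/44 - 1/(4 + 4030 + 3190) = -65/22 - 1/7224 = -234791/79464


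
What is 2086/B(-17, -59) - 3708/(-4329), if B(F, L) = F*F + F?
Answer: 557715/65416 ≈ 8.5257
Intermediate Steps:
B(F, L) = F + F² (B(F, L) = F² + F = F + F²)
2086/B(-17, -59) - 3708/(-4329) = 2086/((-17*(1 - 17))) - 3708/(-4329) = 2086/((-17*(-16))) - 3708*(-1/4329) = 2086/272 + 412/481 = 2086*(1/272) + 412/481 = 1043/136 + 412/481 = 557715/65416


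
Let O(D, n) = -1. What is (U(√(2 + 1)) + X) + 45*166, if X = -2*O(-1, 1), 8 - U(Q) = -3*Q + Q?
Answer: 7480 + 2*√3 ≈ 7483.5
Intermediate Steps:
U(Q) = 8 + 2*Q (U(Q) = 8 - (-3*Q + Q) = 8 - (-2)*Q = 8 + 2*Q)
X = 2 (X = -2*(-1) = 2)
(U(√(2 + 1)) + X) + 45*166 = ((8 + 2*√(2 + 1)) + 2) + 45*166 = ((8 + 2*√3) + 2) + 7470 = (10 + 2*√3) + 7470 = 7480 + 2*√3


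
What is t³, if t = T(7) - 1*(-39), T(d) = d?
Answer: 97336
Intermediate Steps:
t = 46 (t = 7 - 1*(-39) = 7 + 39 = 46)
t³ = 46³ = 97336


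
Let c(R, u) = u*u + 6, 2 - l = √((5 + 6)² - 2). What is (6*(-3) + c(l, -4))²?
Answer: 16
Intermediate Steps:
l = 2 - √119 (l = 2 - √((5 + 6)² - 2) = 2 - √(11² - 2) = 2 - √(121 - 2) = 2 - √119 ≈ -8.9087)
c(R, u) = 6 + u² (c(R, u) = u² + 6 = 6 + u²)
(6*(-3) + c(l, -4))² = (6*(-3) + (6 + (-4)²))² = (-18 + (6 + 16))² = (-18 + 22)² = 4² = 16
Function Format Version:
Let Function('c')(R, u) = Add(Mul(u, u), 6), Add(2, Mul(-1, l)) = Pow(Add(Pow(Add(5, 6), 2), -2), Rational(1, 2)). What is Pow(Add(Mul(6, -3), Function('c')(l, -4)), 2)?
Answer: 16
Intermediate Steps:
l = Add(2, Mul(-1, Pow(119, Rational(1, 2)))) (l = Add(2, Mul(-1, Pow(Add(Pow(Add(5, 6), 2), -2), Rational(1, 2)))) = Add(2, Mul(-1, Pow(Add(Pow(11, 2), -2), Rational(1, 2)))) = Add(2, Mul(-1, Pow(Add(121, -2), Rational(1, 2)))) = Add(2, Mul(-1, Pow(119, Rational(1, 2)))) ≈ -8.9087)
Function('c')(R, u) = Add(6, Pow(u, 2)) (Function('c')(R, u) = Add(Pow(u, 2), 6) = Add(6, Pow(u, 2)))
Pow(Add(Mul(6, -3), Function('c')(l, -4)), 2) = Pow(Add(Mul(6, -3), Add(6, Pow(-4, 2))), 2) = Pow(Add(-18, Add(6, 16)), 2) = Pow(Add(-18, 22), 2) = Pow(4, 2) = 16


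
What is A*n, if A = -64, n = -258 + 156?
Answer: 6528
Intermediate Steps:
n = -102
A*n = -64*(-102) = 6528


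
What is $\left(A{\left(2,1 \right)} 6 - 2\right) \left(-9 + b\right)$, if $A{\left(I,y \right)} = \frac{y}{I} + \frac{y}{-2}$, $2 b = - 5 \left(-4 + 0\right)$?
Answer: $-2$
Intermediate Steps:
$b = 10$ ($b = \frac{\left(-5\right) \left(-4 + 0\right)}{2} = \frac{\left(-5\right) \left(-4\right)}{2} = \frac{1}{2} \cdot 20 = 10$)
$A{\left(I,y \right)} = - \frac{y}{2} + \frac{y}{I}$ ($A{\left(I,y \right)} = \frac{y}{I} + y \left(- \frac{1}{2}\right) = \frac{y}{I} - \frac{y}{2} = - \frac{y}{2} + \frac{y}{I}$)
$\left(A{\left(2,1 \right)} 6 - 2\right) \left(-9 + b\right) = \left(\left(\left(- \frac{1}{2}\right) 1 + 1 \cdot \frac{1}{2}\right) 6 - 2\right) \left(-9 + 10\right) = \left(\left(- \frac{1}{2} + 1 \cdot \frac{1}{2}\right) 6 - 2\right) 1 = \left(\left(- \frac{1}{2} + \frac{1}{2}\right) 6 - 2\right) 1 = \left(0 \cdot 6 - 2\right) 1 = \left(0 - 2\right) 1 = \left(-2\right) 1 = -2$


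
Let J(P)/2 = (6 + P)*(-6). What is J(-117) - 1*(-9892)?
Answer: 11224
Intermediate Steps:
J(P) = -72 - 12*P (J(P) = 2*((6 + P)*(-6)) = 2*(-36 - 6*P) = -72 - 12*P)
J(-117) - 1*(-9892) = (-72 - 12*(-117)) - 1*(-9892) = (-72 + 1404) + 9892 = 1332 + 9892 = 11224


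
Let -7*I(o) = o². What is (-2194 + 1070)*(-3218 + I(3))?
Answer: 25329340/7 ≈ 3.6185e+6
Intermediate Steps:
I(o) = -o²/7
(-2194 + 1070)*(-3218 + I(3)) = (-2194 + 1070)*(-3218 - ⅐*3²) = -1124*(-3218 - ⅐*9) = -1124*(-3218 - 9/7) = -1124*(-22535/7) = 25329340/7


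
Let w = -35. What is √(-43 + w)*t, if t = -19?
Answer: -19*I*√78 ≈ -167.8*I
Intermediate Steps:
√(-43 + w)*t = √(-43 - 35)*(-19) = √(-78)*(-19) = (I*√78)*(-19) = -19*I*√78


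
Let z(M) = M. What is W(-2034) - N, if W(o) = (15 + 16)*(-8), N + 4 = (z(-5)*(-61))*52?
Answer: -16104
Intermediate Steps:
N = 15856 (N = -4 - 5*(-61)*52 = -4 + 305*52 = -4 + 15860 = 15856)
W(o) = -248 (W(o) = 31*(-8) = -248)
W(-2034) - N = -248 - 1*15856 = -248 - 15856 = -16104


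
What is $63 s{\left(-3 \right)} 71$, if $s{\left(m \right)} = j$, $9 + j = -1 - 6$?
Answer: $-71568$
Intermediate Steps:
$j = -16$ ($j = -9 - 7 = -16$)
$s{\left(m \right)} = -16$
$63 s{\left(-3 \right)} 71 = 63 \left(-16\right) 71 = \left(-1008\right) 71 = -71568$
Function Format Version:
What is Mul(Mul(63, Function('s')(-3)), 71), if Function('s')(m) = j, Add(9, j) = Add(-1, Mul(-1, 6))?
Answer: -71568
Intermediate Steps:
j = -16 (j = Add(-9, Add(-1, Mul(-1, 6))) = Add(-9, Add(-1, -6)) = Add(-9, -7) = -16)
Function('s')(m) = -16
Mul(Mul(63, Function('s')(-3)), 71) = Mul(Mul(63, -16), 71) = Mul(-1008, 71) = -71568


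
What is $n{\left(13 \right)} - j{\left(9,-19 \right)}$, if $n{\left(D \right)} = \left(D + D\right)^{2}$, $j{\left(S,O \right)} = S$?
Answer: $667$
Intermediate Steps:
$n{\left(D \right)} = 4 D^{2}$ ($n{\left(D \right)} = \left(2 D\right)^{2} = 4 D^{2}$)
$n{\left(13 \right)} - j{\left(9,-19 \right)} = 4 \cdot 13^{2} - 9 = 4 \cdot 169 - 9 = 676 - 9 = 667$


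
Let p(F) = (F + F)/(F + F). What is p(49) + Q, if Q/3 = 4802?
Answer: 14407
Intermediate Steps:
Q = 14406 (Q = 3*4802 = 14406)
p(F) = 1 (p(F) = (2*F)/((2*F)) = (2*F)*(1/(2*F)) = 1)
p(49) + Q = 1 + 14406 = 14407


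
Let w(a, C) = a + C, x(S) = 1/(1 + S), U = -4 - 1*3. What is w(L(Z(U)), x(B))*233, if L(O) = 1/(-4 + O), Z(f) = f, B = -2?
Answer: -2796/11 ≈ -254.18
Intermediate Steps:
U = -7 (U = -4 - 3 = -7)
w(a, C) = C + a
w(L(Z(U)), x(B))*233 = (1/(1 - 2) + 1/(-4 - 7))*233 = (1/(-1) + 1/(-11))*233 = (-1 - 1/11)*233 = -12/11*233 = -2796/11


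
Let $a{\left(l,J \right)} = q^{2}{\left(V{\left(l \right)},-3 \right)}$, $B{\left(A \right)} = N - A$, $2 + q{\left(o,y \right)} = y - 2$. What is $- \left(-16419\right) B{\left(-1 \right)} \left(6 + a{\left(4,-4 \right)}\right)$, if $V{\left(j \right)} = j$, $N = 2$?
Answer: $2709135$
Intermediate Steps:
$q{\left(o,y \right)} = -4 + y$ ($q{\left(o,y \right)} = -2 + \left(y - 2\right) = -2 + \left(-2 + y\right) = -4 + y$)
$B{\left(A \right)} = 2 - A$
$a{\left(l,J \right)} = 49$ ($a{\left(l,J \right)} = \left(-4 - 3\right)^{2} = \left(-7\right)^{2} = 49$)
$- \left(-16419\right) B{\left(-1 \right)} \left(6 + a{\left(4,-4 \right)}\right) = - \left(-16419\right) \left(2 - -1\right) \left(6 + 49\right) = - \left(-16419\right) \left(2 + 1\right) 55 = - \left(-16419\right) 3 \cdot 55 = - \left(-16419\right) 165 = \left(-1\right) \left(-2709135\right) = 2709135$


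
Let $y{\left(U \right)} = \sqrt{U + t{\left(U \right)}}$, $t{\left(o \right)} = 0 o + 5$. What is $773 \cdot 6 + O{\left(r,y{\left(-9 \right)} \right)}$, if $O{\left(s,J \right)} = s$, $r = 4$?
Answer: $4642$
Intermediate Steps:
$t{\left(o \right)} = 5$ ($t{\left(o \right)} = 0 + 5 = 5$)
$y{\left(U \right)} = \sqrt{5 + U}$ ($y{\left(U \right)} = \sqrt{U + 5} = \sqrt{5 + U}$)
$773 \cdot 6 + O{\left(r,y{\left(-9 \right)} \right)} = 773 \cdot 6 + 4 = 4638 + 4 = 4642$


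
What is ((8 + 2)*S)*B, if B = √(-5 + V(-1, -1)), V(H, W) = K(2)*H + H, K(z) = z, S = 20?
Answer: 400*I*√2 ≈ 565.69*I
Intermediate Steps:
V(H, W) = 3*H (V(H, W) = 2*H + H = 3*H)
B = 2*I*√2 (B = √(-5 + 3*(-1)) = √(-5 - 3) = √(-8) = 2*I*√2 ≈ 2.8284*I)
((8 + 2)*S)*B = ((8 + 2)*20)*(2*I*√2) = (10*20)*(2*I*√2) = 200*(2*I*√2) = 400*I*√2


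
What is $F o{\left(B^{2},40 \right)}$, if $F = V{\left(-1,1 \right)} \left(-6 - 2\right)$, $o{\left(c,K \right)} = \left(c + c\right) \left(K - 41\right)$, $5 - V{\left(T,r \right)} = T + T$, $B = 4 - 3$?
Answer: $112$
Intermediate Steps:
$B = 1$
$V{\left(T,r \right)} = 5 - 2 T$ ($V{\left(T,r \right)} = 5 - \left(T + T\right) = 5 - 2 T$)
$o{\left(c,K \right)} = 2 c \left(-41 + K\right)$
$F = -56$ ($F = \left(5 - -2\right) \left(-6 - 2\right) = \left(5 + 2\right) \left(-8\right) = 7 \left(-8\right) = -56$)
$F o{\left(B^{2},40 \right)} = - 56 \cdot 2 \cdot 1^{2} \left(-41 + 40\right) = - 56 \cdot 2 \cdot 1 \left(-1\right) = \left(-56\right) \left(-2\right) = 112$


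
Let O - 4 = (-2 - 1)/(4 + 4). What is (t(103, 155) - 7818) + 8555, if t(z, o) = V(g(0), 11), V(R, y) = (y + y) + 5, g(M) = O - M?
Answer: 764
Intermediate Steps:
O = 29/8 (O = 4 + (-2 - 1)/(4 + 4) = 4 - 3/8 = 29/8 ≈ 3.6250)
g(M) = 29/8 - M
V(R, y) = 5 + 2*y (V(R, y) = 2*y + 5 = 5 + 2*y)
t(z, o) = 27 (t(z, o) = 5 + 2*11 = 5 + 22 = 27)
(t(103, 155) - 7818) + 8555 = (27 - 7818) + 8555 = -7791 + 8555 = 764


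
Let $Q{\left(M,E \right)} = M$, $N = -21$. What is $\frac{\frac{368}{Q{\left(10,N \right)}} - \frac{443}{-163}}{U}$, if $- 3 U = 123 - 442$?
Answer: $\frac{96621}{259985} \approx 0.37164$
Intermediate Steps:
$U = \frac{319}{3}$ ($U = - \frac{123 - 442}{3} = \left(- \frac{1}{3}\right) \left(-319\right) = \frac{319}{3} \approx 106.33$)
$\frac{\frac{368}{Q{\left(10,N \right)}} - \frac{443}{-163}}{U} = \frac{\frac{368}{10} - \frac{443}{-163}}{\frac{319}{3}} = \left(368 \cdot \frac{1}{10} - - \frac{443}{163}\right) \frac{3}{319} = \left(\frac{184}{5} + \frac{443}{163}\right) \frac{3}{319} = \frac{32207}{815} \cdot \frac{3}{319} = \frac{96621}{259985}$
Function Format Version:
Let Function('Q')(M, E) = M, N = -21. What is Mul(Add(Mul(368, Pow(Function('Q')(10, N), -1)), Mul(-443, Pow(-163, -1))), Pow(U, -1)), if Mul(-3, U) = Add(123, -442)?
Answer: Rational(96621, 259985) ≈ 0.37164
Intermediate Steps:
U = Rational(319, 3) (U = Mul(Rational(-1, 3), Add(123, -442)) = Mul(Rational(-1, 3), -319) = Rational(319, 3) ≈ 106.33)
Mul(Add(Mul(368, Pow(Function('Q')(10, N), -1)), Mul(-443, Pow(-163, -1))), Pow(U, -1)) = Mul(Add(Mul(368, Pow(10, -1)), Mul(-443, Pow(-163, -1))), Pow(Rational(319, 3), -1)) = Mul(Add(Mul(368, Rational(1, 10)), Mul(-443, Rational(-1, 163))), Rational(3, 319)) = Mul(Add(Rational(184, 5), Rational(443, 163)), Rational(3, 319)) = Mul(Rational(32207, 815), Rational(3, 319)) = Rational(96621, 259985)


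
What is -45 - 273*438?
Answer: -119619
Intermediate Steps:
-45 - 273*438 = -45 - 119574 = -119619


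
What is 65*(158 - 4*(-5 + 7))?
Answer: 9750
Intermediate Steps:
65*(158 - 4*(-5 + 7)) = 65*(158 - 4*2) = 65*(158 - 8) = 65*150 = 9750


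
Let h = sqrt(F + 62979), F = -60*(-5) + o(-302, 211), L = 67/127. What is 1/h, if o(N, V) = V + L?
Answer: sqrt(1024038719)/8063297 ≈ 0.0039687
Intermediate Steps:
L = 67/127 (L = 67*(1/127) = 67/127 ≈ 0.52756)
o(N, V) = 67/127 + V (o(N, V) = V + 67/127 = 67/127 + V)
F = 64964/127 (F = -60*(-5) + (67/127 + 211) = 300 + 26864/127 = 64964/127 ≈ 511.53)
h = sqrt(1024038719)/127 (h = sqrt(64964/127 + 62979) = sqrt(8063297/127) = sqrt(1024038719)/127 ≈ 251.97)
1/h = 1/(sqrt(1024038719)/127) = sqrt(1024038719)/8063297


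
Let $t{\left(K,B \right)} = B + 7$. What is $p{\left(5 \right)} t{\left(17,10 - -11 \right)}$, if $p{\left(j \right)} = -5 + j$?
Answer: $0$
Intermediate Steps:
$t{\left(K,B \right)} = 7 + B$
$p{\left(5 \right)} t{\left(17,10 - -11 \right)} = \left(-5 + 5\right) \left(7 + \left(10 - -11\right)\right) = 0 \left(7 + \left(10 + 11\right)\right) = 0 \left(7 + 21\right) = 0 \cdot 28 = 0$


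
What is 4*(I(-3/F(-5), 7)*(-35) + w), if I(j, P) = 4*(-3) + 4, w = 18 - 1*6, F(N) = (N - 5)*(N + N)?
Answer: 1168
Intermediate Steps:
F(N) = 2*N*(-5 + N) (F(N) = (-5 + N)*(2*N) = 2*N*(-5 + N))
w = 12 (w = 18 - 6 = 12)
I(j, P) = -8 (I(j, P) = -12 + 4 = -8)
4*(I(-3/F(-5), 7)*(-35) + w) = 4*(-8*(-35) + 12) = 4*(280 + 12) = 4*292 = 1168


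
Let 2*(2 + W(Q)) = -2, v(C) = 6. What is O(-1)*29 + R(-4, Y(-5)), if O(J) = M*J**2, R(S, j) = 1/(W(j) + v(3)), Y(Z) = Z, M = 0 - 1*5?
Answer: -434/3 ≈ -144.67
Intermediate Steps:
M = -5 (M = 0 - 5 = -5)
W(Q) = -3 (W(Q) = -2 + (1/2)*(-2) = -2 - 1 = -3)
R(S, j) = 1/3 (R(S, j) = 1/(-3 + 6) = 1/3)
O(J) = -5*J**2
O(-1)*29 + R(-4, Y(-5)) = -5*(-1)**2*29 + 1/3 = -5*1*29 + 1/3 = -5*29 + 1/3 = -145 + 1/3 = -434/3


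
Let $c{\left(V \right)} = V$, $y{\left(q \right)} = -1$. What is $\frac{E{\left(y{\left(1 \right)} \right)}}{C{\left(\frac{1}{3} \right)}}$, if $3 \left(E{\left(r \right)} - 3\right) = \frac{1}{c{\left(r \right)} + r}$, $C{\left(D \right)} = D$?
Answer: $\frac{17}{2} \approx 8.5$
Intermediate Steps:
$E{\left(r \right)} = 3 + \frac{1}{6 r}$ ($E{\left(r \right)} = 3 + \frac{1}{3 \left(r + r\right)} = 3 + \frac{1}{3 \cdot 2 r} = 3 + \frac{\frac{1}{2} \frac{1}{r}}{3} = 3 + \frac{1}{6 r}$)
$\frac{E{\left(y{\left(1 \right)} \right)}}{C{\left(\frac{1}{3} \right)}} = \frac{3 + \frac{1}{6 \left(-1\right)}}{\frac{1}{3}} = \left(3 + \frac{1}{6} \left(-1\right)\right) \frac{1}{\frac{1}{3}} = \left(3 - \frac{1}{6}\right) 3 = \frac{17}{6} \cdot 3 = \frac{17}{2}$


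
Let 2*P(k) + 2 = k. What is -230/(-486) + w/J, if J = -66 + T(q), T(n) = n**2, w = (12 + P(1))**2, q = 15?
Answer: 67229/51516 ≈ 1.3050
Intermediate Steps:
P(k) = -1 + k/2
w = 529/4 (w = (12 + (-1 + (1/2)*1))**2 = (12 + (-1 + 1/2))**2 = (12 - 1/2)**2 = (23/2)**2 = 529/4 ≈ 132.25)
J = 159 (J = -66 + 15**2 = -66 + 225 = 159)
-230/(-486) + w/J = -230/(-486) + (529/4)/159 = -230*(-1/486) + (529/4)*(1/159) = 115/243 + 529/636 = 67229/51516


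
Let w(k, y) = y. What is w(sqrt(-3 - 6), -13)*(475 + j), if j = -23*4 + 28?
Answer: -5343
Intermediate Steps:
j = -64 (j = -92 + 28 = -64)
w(sqrt(-3 - 6), -13)*(475 + j) = -13*(475 - 64) = -13*411 = -5343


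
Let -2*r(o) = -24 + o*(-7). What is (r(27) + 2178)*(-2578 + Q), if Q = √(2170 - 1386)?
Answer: -5825475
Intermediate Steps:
Q = 28 (Q = √784 = 28)
r(o) = 12 + 7*o/2 (r(o) = -(-24 + o*(-7))/2 = -(-24 - 7*o)/2 = 12 + 7*o/2)
(r(27) + 2178)*(-2578 + Q) = ((12 + (7/2)*27) + 2178)*(-2578 + 28) = ((12 + 189/2) + 2178)*(-2550) = (213/2 + 2178)*(-2550) = (4569/2)*(-2550) = -5825475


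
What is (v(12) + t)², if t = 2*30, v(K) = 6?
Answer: 4356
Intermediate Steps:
t = 60
(v(12) + t)² = (6 + 60)² = 66² = 4356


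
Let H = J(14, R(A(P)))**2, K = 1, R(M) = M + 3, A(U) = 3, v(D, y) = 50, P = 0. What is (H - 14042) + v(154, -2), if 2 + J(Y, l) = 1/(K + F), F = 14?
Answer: -3147359/225 ≈ -13988.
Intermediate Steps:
R(M) = 3 + M
J(Y, l) = -29/15 (J(Y, l) = -2 + 1/(1 + 14) = -2 + 1/15 = -29/15)
H = 841/225 (H = (-29/15)**2 = 841/225 ≈ 3.7378)
(H - 14042) + v(154, -2) = (841/225 - 14042) + 50 = -3158609/225 + 50 = -3147359/225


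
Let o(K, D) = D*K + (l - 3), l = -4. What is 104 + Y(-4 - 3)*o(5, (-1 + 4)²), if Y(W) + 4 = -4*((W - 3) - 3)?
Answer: 1928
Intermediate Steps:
Y(W) = 20 - 4*W (Y(W) = -4 - 4*((W - 3) - 3) = -4 - 4*((-3 + W) - 3) = -4 - 4*(-6 + W) = -4 + (24 - 4*W) = 20 - 4*W)
o(K, D) = -7 + D*K (o(K, D) = D*K + (-4 - 3) = D*K - 7 = -7 + D*K)
104 + Y(-4 - 3)*o(5, (-1 + 4)²) = 104 + (20 - 4*(-4 - 3))*(-7 + (-1 + 4)²*5) = 104 + (20 - 4*(-7))*(-7 + 3²*5) = 104 + (20 + 28)*(-7 + 9*5) = 104 + 48*(-7 + 45) = 104 + 48*38 = 104 + 1824 = 1928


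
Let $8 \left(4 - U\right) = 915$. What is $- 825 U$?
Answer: $\frac{728475}{8} \approx 91059.0$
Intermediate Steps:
$U = - \frac{883}{8}$ ($U = 4 - \frac{915}{8} = - \frac{883}{8} \approx -110.38$)
$- 825 U = \left(-825\right) \left(- \frac{883}{8}\right) = \frac{728475}{8}$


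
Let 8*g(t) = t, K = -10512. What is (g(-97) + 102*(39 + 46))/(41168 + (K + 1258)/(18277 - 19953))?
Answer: 29021197/138013644 ≈ 0.21028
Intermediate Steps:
g(t) = t/8
(g(-97) + 102*(39 + 46))/(41168 + (K + 1258)/(18277 - 19953)) = ((⅛)*(-97) + 102*(39 + 46))/(41168 + (-10512 + 1258)/(18277 - 19953)) = (-97/8 + 102*85)/(41168 - 9254/(-1676)) = (-97/8 + 8670)/(41168 - 9254*(-1/1676)) = 69263/(8*(41168 + 4627/838)) = 69263/(8*(34503411/838)) = (69263/8)*(838/34503411) = 29021197/138013644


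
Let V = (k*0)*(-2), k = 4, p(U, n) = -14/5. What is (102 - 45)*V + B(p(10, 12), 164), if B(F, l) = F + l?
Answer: 806/5 ≈ 161.20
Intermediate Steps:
p(U, n) = -14/5 (p(U, n) = -14*⅕ = -14/5)
V = 0 (V = (4*0)*(-2) = 0*(-2) = 0)
(102 - 45)*V + B(p(10, 12), 164) = (102 - 45)*0 + (-14/5 + 164) = 57*0 + 806/5 = 0 + 806/5 = 806/5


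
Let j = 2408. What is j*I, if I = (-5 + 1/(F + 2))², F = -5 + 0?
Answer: 616448/9 ≈ 68494.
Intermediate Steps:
F = -5
I = 256/9 (I = (-5 + 1/(-5 + 2))² = (-5 + 1/(-3))² = (-5 - ⅓)² = (-16/3)² = 256/9 ≈ 28.444)
j*I = 2408*(256/9) = 616448/9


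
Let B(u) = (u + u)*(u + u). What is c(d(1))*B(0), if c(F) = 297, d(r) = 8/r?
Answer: 0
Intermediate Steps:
B(u) = 4*u² (B(u) = (2*u)*(2*u) = 4*u²)
c(d(1))*B(0) = 297*(4*0²) = 297*(4*0) = 297*0 = 0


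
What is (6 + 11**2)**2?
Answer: 16129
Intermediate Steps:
(6 + 11**2)**2 = (6 + 121)**2 = 127**2 = 16129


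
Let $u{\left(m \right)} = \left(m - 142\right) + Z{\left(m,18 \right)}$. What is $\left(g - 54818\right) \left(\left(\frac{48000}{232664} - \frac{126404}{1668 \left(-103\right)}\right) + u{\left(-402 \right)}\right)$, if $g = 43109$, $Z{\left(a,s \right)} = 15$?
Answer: $\frac{2574498353576622}{416381311} \approx 6.183 \cdot 10^{6}$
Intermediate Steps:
$u{\left(m \right)} = -127 + m$ ($u{\left(m \right)} = \left(m - 142\right) + 15 = \left(-142 + m\right) + 15 = -127 + m$)
$\left(g - 54818\right) \left(\left(\frac{48000}{232664} - \frac{126404}{1668 \left(-103\right)}\right) + u{\left(-402 \right)}\right) = \left(43109 - 54818\right) \left(\left(\frac{48000}{232664} - \frac{126404}{1668 \left(-103\right)}\right) - 529\right) = - 11709 \left(\left(48000 \cdot \frac{1}{232664} - \frac{126404}{-171804}\right) - 529\right) = - 11709 \left(\left(\frac{6000}{29083} - - \frac{31601}{42951}\right) - 529\right) = - 11709 \left(\left(\frac{6000}{29083} + \frac{31601}{42951}\right) - 529\right) = - 11709 \left(\frac{1176757883}{1249143933} - 529\right) = \left(-11709\right) \left(- \frac{659620382674}{1249143933}\right) = \frac{2574498353576622}{416381311}$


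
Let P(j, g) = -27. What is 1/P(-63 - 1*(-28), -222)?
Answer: -1/27 ≈ -0.037037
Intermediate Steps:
1/P(-63 - 1*(-28), -222) = 1/(-27) = -1/27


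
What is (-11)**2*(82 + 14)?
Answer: 11616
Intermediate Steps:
(-11)**2*(82 + 14) = 121*96 = 11616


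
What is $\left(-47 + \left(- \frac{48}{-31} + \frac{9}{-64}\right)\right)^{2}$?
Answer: $\frac{8182107025}{3936256} \approx 2078.7$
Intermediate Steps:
$\left(-47 + \left(- \frac{48}{-31} + \frac{9}{-64}\right)\right)^{2} = \left(-47 + \left(\left(-48\right) \left(- \frac{1}{31}\right) + 9 \left(- \frac{1}{64}\right)\right)\right)^{2} = \left(-47 + \left(\frac{48}{31} - \frac{9}{64}\right)\right)^{2} = \left(-47 + \frac{2793}{1984}\right)^{2} = \left(- \frac{90455}{1984}\right)^{2} = \frac{8182107025}{3936256}$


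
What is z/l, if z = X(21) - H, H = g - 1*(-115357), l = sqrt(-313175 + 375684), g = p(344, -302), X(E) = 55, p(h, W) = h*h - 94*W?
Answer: -262026*sqrt(62509)/62509 ≈ -1048.0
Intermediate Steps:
p(h, W) = h**2 - 94*W
g = 146724 (g = 344**2 - 94*(-302) = 118336 + 28388 = 146724)
l = sqrt(62509) ≈ 250.02
H = 262081 (H = 146724 - 1*(-115357) = 146724 + 115357 = 262081)
z = -262026 (z = 55 - 1*262081 = 55 - 262081 = -262026)
z/l = -262026*sqrt(62509)/62509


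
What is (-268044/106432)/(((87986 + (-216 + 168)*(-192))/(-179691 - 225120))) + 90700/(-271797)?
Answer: 1019771157306691/100423198962336 ≈ 10.155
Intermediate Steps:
(-268044/106432)/(((87986 + (-216 + 168)*(-192))/(-179691 - 225120))) + 90700/(-271797) = (-268044*1/106432)/(((87986 - 48*(-192))/(-404811))) + 90700*(-1/271797) = -67011*(-404811/(87986 + 9216))/26608 - 90700/271797 = -67011/(26608*(97202*(-1/404811))) - 90700/271797 = -67011/(26608*(-97202/404811)) - 90700/271797 = -67011/26608*(-404811/97202) - 90700/271797 = 3875255703/369478688 - 90700/271797 = 1019771157306691/100423198962336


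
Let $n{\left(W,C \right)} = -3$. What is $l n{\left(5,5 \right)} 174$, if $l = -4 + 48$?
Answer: $-22968$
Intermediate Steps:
$l = 44$
$l n{\left(5,5 \right)} 174 = 44 \left(-3\right) 174 = \left(-132\right) 174 = -22968$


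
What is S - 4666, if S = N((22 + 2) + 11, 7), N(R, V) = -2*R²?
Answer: -7116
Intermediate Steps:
S = -2450 (S = -2*((22 + 2) + 11)² = -2*(24 + 11)² = -2*35² = -2*1225 = -2450)
S - 4666 = -2450 - 4666 = -7116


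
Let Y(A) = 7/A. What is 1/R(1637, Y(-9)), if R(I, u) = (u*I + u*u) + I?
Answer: 81/29515 ≈ 0.0027444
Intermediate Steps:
R(I, u) = I + u² + I*u (R(I, u) = (I*u + u²) + I = (u² + I*u) + I = I + u² + I*u)
1/R(1637, Y(-9)) = 1/(1637 + (7/(-9))² + 1637*(7/(-9))) = 1/(1637 + (7*(-⅑))² + 1637*(7*(-⅑))) = 1/(1637 + (-7/9)² + 1637*(-7/9)) = 1/(1637 + 49/81 - 11459/9) = 1/(29515/81) = 81/29515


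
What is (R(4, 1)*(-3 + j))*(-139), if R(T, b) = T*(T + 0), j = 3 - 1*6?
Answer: 13344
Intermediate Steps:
j = -3 (j = 3 - 6 = -3)
R(T, b) = T**2 (R(T, b) = T*T = T**2)
(R(4, 1)*(-3 + j))*(-139) = (4**2*(-3 - 3))*(-139) = (16*(-6))*(-139) = -96*(-139) = 13344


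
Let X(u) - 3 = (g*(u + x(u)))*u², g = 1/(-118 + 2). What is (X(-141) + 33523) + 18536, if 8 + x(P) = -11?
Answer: 2305038/29 ≈ 79484.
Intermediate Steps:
x(P) = -19 (x(P) = -8 - 11 = -19)
g = -1/116 (g = 1/(-116) = -1/116 ≈ -0.0086207)
X(u) = 3 + u²*(19/116 - u/116) (X(u) = 3 + (-(u - 19)/116)*u² = 3 + (-(-19 + u)/116)*u² = 3 + (19/116 - u/116)*u² = 3 + u²*(19/116 - u/116))
(X(-141) + 33523) + 18536 = ((3 - 1/116*(-141)³ + (19/116)*(-141)²) + 33523) + 18536 = ((3 - 1/116*(-2803221) + (19/116)*19881) + 33523) + 18536 = ((3 + 2803221/116 + 377739/116) + 33523) + 18536 = (795327/29 + 33523) + 18536 = 1767494/29 + 18536 = 2305038/29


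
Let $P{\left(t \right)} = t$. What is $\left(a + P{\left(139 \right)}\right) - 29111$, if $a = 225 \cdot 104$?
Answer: $-5572$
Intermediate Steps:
$a = 23400$
$\left(a + P{\left(139 \right)}\right) - 29111 = \left(23400 + 139\right) - 29111 = 23539 - 29111 = -5572$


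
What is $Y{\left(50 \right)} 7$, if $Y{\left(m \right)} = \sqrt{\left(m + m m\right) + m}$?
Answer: $70 \sqrt{26} \approx 356.93$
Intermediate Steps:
$Y{\left(m \right)} = \sqrt{m^{2} + 2 m}$ ($Y{\left(m \right)} = \sqrt{\left(m + m^{2}\right) + m} = \sqrt{m^{2} + 2 m}$)
$Y{\left(50 \right)} 7 = \sqrt{50 \left(2 + 50\right)} 7 = \sqrt{50 \cdot 52} \cdot 7 = \sqrt{2600} \cdot 7 = 10 \sqrt{26} \cdot 7 = 70 \sqrt{26}$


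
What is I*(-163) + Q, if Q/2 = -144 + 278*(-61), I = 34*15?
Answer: -117334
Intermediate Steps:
I = 510
Q = -34204 (Q = 2*(-144 + 278*(-61)) = 2*(-144 - 16958) = 2*(-17102) = -34204)
I*(-163) + Q = 510*(-163) - 34204 = -83130 - 34204 = -117334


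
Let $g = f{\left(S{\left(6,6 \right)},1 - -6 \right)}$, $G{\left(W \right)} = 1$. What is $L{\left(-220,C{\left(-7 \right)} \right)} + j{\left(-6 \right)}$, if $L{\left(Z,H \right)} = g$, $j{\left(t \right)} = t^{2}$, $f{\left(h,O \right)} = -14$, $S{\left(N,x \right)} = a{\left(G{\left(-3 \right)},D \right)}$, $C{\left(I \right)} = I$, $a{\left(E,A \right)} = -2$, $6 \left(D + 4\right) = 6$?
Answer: $22$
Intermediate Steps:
$D = -3$ ($D = -4 + \frac{1}{6} \cdot 6 = -4 + 1 = -3$)
$S{\left(N,x \right)} = -2$
$g = -14$
$L{\left(Z,H \right)} = -14$
$L{\left(-220,C{\left(-7 \right)} \right)} + j{\left(-6 \right)} = -14 + \left(-6\right)^{2} = -14 + 36 = 22$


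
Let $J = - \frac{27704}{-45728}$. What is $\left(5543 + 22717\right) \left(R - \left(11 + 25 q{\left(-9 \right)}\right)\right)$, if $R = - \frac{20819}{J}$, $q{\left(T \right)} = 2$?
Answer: $- \frac{3368949404220}{3463} \approx -9.7284 \cdot 10^{8}$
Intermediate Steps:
$J = \frac{3463}{5716}$ ($J = \left(-27704\right) \left(- \frac{1}{45728}\right) = \frac{3463}{5716} \approx 0.60584$)
$R = - \frac{119001404}{3463}$ ($R = - \frac{20819}{\frac{3463}{5716}} = \left(-20819\right) \frac{5716}{3463} = - \frac{119001404}{3463} \approx -34364.0$)
$\left(5543 + 22717\right) \left(R - \left(11 + 25 q{\left(-9 \right)}\right)\right) = \left(5543 + 22717\right) \left(- \frac{119001404}{3463} - 61\right) = 28260 \left(- \frac{119001404}{3463} - 61\right) = 28260 \left(- \frac{119212647}{3463}\right) = - \frac{3368949404220}{3463}$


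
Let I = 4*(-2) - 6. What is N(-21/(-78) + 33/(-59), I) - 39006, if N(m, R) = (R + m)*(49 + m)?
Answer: -93425161977/2353156 ≈ -39702.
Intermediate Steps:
I = -14 (I = -8 - 6 = -14)
N(m, R) = (49 + m)*(R + m)
N(-21/(-78) + 33/(-59), I) - 39006 = ((-21/(-78) + 33/(-59))**2 + 49*(-14) + 49*(-21/(-78) + 33/(-59)) - 14*(-21/(-78) + 33/(-59))) - 39006 = ((-21*(-1/78) + 33*(-1/59))**2 - 686 + 49*(-21*(-1/78) + 33*(-1/59)) - 14*(-21*(-1/78) + 33*(-1/59))) - 39006 = ((7/26 - 33/59)**2 - 686 + 49*(7/26 - 33/59) - 14*(7/26 - 33/59)) - 39006 = ((-445/1534)**2 - 686 + 49*(-445/1534) - 14*(-445/1534)) - 39006 = (198025/2353156 - 686 - 21805/1534 + 3115/767) - 39006 = -1637959041/2353156 - 39006 = -93425161977/2353156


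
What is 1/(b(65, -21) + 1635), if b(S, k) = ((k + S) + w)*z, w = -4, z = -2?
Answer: 1/1555 ≈ 0.00064309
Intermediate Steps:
b(S, k) = 8 - 2*S - 2*k (b(S, k) = ((k + S) - 4)*(-2) = ((S + k) - 4)*(-2) = (-4 + S + k)*(-2) = 8 - 2*S - 2*k)
1/(b(65, -21) + 1635) = 1/((8 - 2*65 - 2*(-21)) + 1635) = 1/((8 - 130 + 42) + 1635) = 1/(-80 + 1635) = 1/1555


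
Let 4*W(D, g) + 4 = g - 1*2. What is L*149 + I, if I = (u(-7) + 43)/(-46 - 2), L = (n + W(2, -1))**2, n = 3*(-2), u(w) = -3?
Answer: 429527/48 ≈ 8948.5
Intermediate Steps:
W(D, g) = -3/2 + g/4 (W(D, g) = -1 + (g - 1*2)/4 = -1 + (g - 2)/4 = -1 + (-2 + g)/4 = -1 + (-1/2 + g/4) = -3/2 + g/4)
n = -6
L = 961/16 (L = (-6 + (-3/2 + (1/4)*(-1)))**2 = (-6 + (-3/2 - 1/4))**2 = (-6 - 7/4)**2 = (-31/4)**2 = 961/16 ≈ 60.063)
I = -5/6 (I = (-3 + 43)/(-46 - 2) = 40/(-48) = 40*(-1/48) = -5/6 ≈ -0.83333)
L*149 + I = (961/16)*149 - 5/6 = 143189/16 - 5/6 = 429527/48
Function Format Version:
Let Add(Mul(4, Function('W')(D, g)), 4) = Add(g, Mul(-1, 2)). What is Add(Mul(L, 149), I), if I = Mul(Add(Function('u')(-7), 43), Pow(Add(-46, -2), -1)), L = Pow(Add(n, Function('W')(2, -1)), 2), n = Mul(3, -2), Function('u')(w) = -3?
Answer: Rational(429527, 48) ≈ 8948.5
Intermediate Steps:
Function('W')(D, g) = Add(Rational(-3, 2), Mul(Rational(1, 4), g)) (Function('W')(D, g) = Add(-1, Mul(Rational(1, 4), Add(g, Mul(-1, 2)))) = Add(-1, Mul(Rational(1, 4), Add(g, -2))) = Add(-1, Mul(Rational(1, 4), Add(-2, g))) = Add(-1, Add(Rational(-1, 2), Mul(Rational(1, 4), g))) = Add(Rational(-3, 2), Mul(Rational(1, 4), g)))
n = -6
L = Rational(961, 16) (L = Pow(Add(-6, Add(Rational(-3, 2), Mul(Rational(1, 4), -1))), 2) = Pow(Add(-6, Add(Rational(-3, 2), Rational(-1, 4))), 2) = Pow(Add(-6, Rational(-7, 4)), 2) = Pow(Rational(-31, 4), 2) = Rational(961, 16) ≈ 60.063)
I = Rational(-5, 6) (I = Mul(Add(-3, 43), Pow(Add(-46, -2), -1)) = Mul(40, Pow(-48, -1)) = Mul(40, Rational(-1, 48)) = Rational(-5, 6) ≈ -0.83333)
Add(Mul(L, 149), I) = Add(Mul(Rational(961, 16), 149), Rational(-5, 6)) = Add(Rational(143189, 16), Rational(-5, 6)) = Rational(429527, 48)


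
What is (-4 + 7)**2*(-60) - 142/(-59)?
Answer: -31718/59 ≈ -537.59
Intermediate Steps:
(-4 + 7)**2*(-60) - 142/(-59) = 3**2*(-60) - 142*(-1/59) = 9*(-60) + 142/59 = -540 + 142/59 = -31718/59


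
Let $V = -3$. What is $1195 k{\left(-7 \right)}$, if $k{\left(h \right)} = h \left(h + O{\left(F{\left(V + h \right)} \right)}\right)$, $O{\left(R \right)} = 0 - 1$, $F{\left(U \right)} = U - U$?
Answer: $66920$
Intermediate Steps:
$F{\left(U \right)} = 0$
$O{\left(R \right)} = -1$ ($O{\left(R \right)} = 0 - 1 = -1$)
$k{\left(h \right)} = h \left(-1 + h\right)$ ($k{\left(h \right)} = h \left(h - 1\right) = h \left(-1 + h\right)$)
$1195 k{\left(-7 \right)} = 1195 \left(- 7 \left(-1 - 7\right)\right) = 1195 \left(\left(-7\right) \left(-8\right)\right) = 1195 \cdot 56 = 66920$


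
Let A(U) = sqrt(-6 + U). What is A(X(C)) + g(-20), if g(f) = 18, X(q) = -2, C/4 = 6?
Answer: 18 + 2*I*sqrt(2) ≈ 18.0 + 2.8284*I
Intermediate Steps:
C = 24 (C = 4*6 = 24)
A(X(C)) + g(-20) = sqrt(-6 - 2) + 18 = sqrt(-8) + 18 = 2*I*sqrt(2) + 18 = 18 + 2*I*sqrt(2)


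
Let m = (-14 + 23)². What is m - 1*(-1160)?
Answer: 1241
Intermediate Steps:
m = 81 (m = 9² = 81)
m - 1*(-1160) = 81 - 1*(-1160) = 81 + 1160 = 1241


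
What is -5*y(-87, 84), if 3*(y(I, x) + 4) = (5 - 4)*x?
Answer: -120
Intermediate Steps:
y(I, x) = -4 + x/3 (y(I, x) = -4 + ((5 - 4)*x)/3 = -4 + (1*x)/3 = -4 + x/3)
-5*y(-87, 84) = -5*(-4 + (⅓)*84) = -5*(-4 + 28) = -5*24 = -120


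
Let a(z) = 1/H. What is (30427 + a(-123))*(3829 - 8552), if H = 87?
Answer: -12502489450/87 ≈ -1.4371e+8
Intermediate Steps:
a(z) = 1/87
(30427 + a(-123))*(3829 - 8552) = (30427 + 1/87)*(3829 - 8552) = (2647150/87)*(-4723) = -12502489450/87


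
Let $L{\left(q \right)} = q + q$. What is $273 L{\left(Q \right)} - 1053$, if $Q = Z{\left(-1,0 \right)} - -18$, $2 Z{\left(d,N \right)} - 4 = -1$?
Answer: $9594$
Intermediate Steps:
$Z{\left(d,N \right)} = \frac{3}{2}$ ($Z{\left(d,N \right)} = 2 + \frac{1}{2} \left(-1\right) = 2 - \frac{1}{2} = \frac{3}{2}$)
$Q = \frac{39}{2}$ ($Q = \frac{3}{2} - -18 = \frac{3}{2} + 18 = \frac{39}{2} \approx 19.5$)
$L{\left(q \right)} = 2 q$
$273 L{\left(Q \right)} - 1053 = 273 \cdot 2 \cdot \frac{39}{2} - 1053 = 273 \cdot 39 - 1053 = 10647 - 1053 = 9594$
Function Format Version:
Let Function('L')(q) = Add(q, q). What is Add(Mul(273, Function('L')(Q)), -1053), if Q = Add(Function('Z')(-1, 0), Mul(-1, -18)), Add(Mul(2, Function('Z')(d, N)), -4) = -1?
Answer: 9594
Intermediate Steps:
Function('Z')(d, N) = Rational(3, 2) (Function('Z')(d, N) = Add(2, Mul(Rational(1, 2), -1)) = Add(2, Rational(-1, 2)) = Rational(3, 2))
Q = Rational(39, 2) (Q = Add(Rational(3, 2), Mul(-1, -18)) = Add(Rational(3, 2), 18) = Rational(39, 2) ≈ 19.500)
Function('L')(q) = Mul(2, q)
Add(Mul(273, Function('L')(Q)), -1053) = Add(Mul(273, Mul(2, Rational(39, 2))), -1053) = Add(Mul(273, 39), -1053) = Add(10647, -1053) = 9594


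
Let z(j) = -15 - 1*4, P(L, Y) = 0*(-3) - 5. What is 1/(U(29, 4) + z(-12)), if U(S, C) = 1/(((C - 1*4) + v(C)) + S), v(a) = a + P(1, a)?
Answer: -28/531 ≈ -0.052731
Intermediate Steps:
P(L, Y) = -5 (P(L, Y) = 0 - 5 = -5)
z(j) = -19 (z(j) = -15 - 4 = -19)
v(a) = -5 + a (v(a) = a - 5 = -5 + a)
U(S, C) = 1/(-9 + S + 2*C) (U(S, C) = 1/(((C - 1*4) + (-5 + C)) + S) = 1/(((C - 4) + (-5 + C)) + S) = 1/(((-4 + C) + (-5 + C)) + S) = 1/((-9 + 2*C) + S) = 1/(-9 + S + 2*C))
1/(U(29, 4) + z(-12)) = 1/(1/(-9 + 29 + 2*4) - 19) = 1/(1/(-9 + 29 + 8) - 19) = 1/(1/28 - 19) = 1/(-531/28) = -28/531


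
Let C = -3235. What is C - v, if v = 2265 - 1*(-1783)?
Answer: -7283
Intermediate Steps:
v = 4048 (v = 2265 + 1783 = 4048)
C - v = -3235 - 1*4048 = -3235 - 4048 = -7283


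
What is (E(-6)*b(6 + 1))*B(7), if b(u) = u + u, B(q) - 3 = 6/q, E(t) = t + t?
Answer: -648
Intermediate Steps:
E(t) = 2*t
B(q) = 3 + 6/q
b(u) = 2*u
(E(-6)*b(6 + 1))*B(7) = ((2*(-6))*(2*(6 + 1)))*(3 + 6/7) = (-24*7)*(3 + 6*(1/7)) = (-12*14)*(3 + 6/7) = -168*27/7 = -648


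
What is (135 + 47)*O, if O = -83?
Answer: -15106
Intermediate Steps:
(135 + 47)*O = (135 + 47)*(-83) = 182*(-83) = -15106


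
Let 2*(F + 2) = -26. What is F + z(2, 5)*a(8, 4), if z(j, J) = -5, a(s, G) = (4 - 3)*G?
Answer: -35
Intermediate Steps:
F = -15 (F = -2 + (1/2)*(-26) = -2 - 13 = -15)
a(s, G) = G (a(s, G) = 1*G = G)
F + z(2, 5)*a(8, 4) = -15 - 5*4 = -15 - 20 = -35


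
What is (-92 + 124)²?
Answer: 1024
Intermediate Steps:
(-92 + 124)² = 32² = 1024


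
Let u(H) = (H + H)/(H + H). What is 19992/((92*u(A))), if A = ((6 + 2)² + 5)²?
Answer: 4998/23 ≈ 217.30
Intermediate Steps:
A = 4761 (A = (8² + 5)² = (64 + 5)² = 69² = 4761)
u(H) = 1 (u(H) = (2*H)/((2*H)) = (2*H)*(1/(2*H)) = 1)
19992/((92*u(A))) = 19992/((92*1)) = 19992/92 = 19992*(1/92) = 4998/23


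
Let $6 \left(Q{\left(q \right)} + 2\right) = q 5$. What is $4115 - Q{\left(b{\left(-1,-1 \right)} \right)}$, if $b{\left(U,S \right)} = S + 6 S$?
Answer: $\frac{24737}{6} \approx 4122.8$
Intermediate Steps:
$b{\left(U,S \right)} = 7 S$
$Q{\left(q \right)} = -2 + \frac{5 q}{6}$ ($Q{\left(q \right)} = -2 + \frac{q 5}{6} = -2 + \frac{5 q}{6}$)
$4115 - Q{\left(b{\left(-1,-1 \right)} \right)} = 4115 - \left(-2 + \frac{5 \cdot 7 \left(-1\right)}{6}\right) = 4115 - \left(-2 + \frac{5}{6} \left(-7\right)\right) = 4115 - \left(-2 - \frac{35}{6}\right) = 4115 - - \frac{47}{6} = 4115 + \frac{47}{6} = \frac{24737}{6}$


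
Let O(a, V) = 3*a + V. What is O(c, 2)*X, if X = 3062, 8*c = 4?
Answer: 10717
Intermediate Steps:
c = 1/2 (c = (1/8)*4 = 1/2 ≈ 0.50000)
O(a, V) = V + 3*a
O(c, 2)*X = (2 + 3*(1/2))*3062 = (2 + 3/2)*3062 = (7/2)*3062 = 10717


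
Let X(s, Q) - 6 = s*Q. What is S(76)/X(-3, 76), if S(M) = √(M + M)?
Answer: -√38/111 ≈ -0.055535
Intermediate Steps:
X(s, Q) = 6 + Q*s (X(s, Q) = 6 + s*Q = 6 + Q*s)
S(M) = √2*√M (S(M) = √(2*M) = √2*√M)
S(76)/X(-3, 76) = (√2*√76)/(6 + 76*(-3)) = (√2*(2*√19))/(6 - 228) = (2*√38)/(-222) = (2*√38)*(-1/222) = -√38/111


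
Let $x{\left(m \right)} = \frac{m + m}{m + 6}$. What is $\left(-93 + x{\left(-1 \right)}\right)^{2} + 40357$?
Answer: $\frac{1227014}{25} \approx 49081.0$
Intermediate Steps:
$x{\left(m \right)} = \frac{2 m}{6 + m}$
$\left(-93 + x{\left(-1 \right)}\right)^{2} + 40357 = \left(-93 + 2 \left(-1\right) \frac{1}{6 - 1}\right)^{2} + 40357 = \left(-93 + 2 \left(-1\right) \frac{1}{5}\right)^{2} + 40357 = \left(-93 - \frac{2}{5}\right)^{2} + 40357 = \left(- \frac{467}{5}\right)^{2} + 40357 = \frac{218089}{25} + 40357 = \frac{1227014}{25}$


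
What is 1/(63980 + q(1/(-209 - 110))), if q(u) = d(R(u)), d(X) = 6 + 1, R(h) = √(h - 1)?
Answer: 1/63987 ≈ 1.5628e-5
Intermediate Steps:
R(h) = √(-1 + h)
d(X) = 7
q(u) = 7
1/(63980 + q(1/(-209 - 110))) = 1/(63980 + 7) = 1/63987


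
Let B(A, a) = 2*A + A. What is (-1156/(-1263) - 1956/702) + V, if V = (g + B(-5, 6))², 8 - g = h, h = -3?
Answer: 695950/49257 ≈ 14.129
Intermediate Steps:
g = 11 (g = 8 - 1*(-3) = 8 + 3 = 11)
B(A, a) = 3*A
V = 16 (V = (11 + 3*(-5))² = (11 - 15)² = (-4)² = 16)
(-1156/(-1263) - 1956/702) + V = (-1156/(-1263) - 1956/702) + 16 = (-1156*(-1/1263) - 1956*1/702) + 16 = (1156/1263 - 326/117) + 16 = -92162/49257 + 16 = 695950/49257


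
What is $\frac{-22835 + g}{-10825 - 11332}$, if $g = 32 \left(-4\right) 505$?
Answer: $\frac{87475}{22157} \approx 3.948$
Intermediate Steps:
$g = -64640$ ($g = \left(-128\right) 505 = -64640$)
$\frac{-22835 + g}{-10825 - 11332} = \frac{-22835 - 64640}{-10825 - 11332} = - \frac{87475}{-22157} = \left(-87475\right) \left(- \frac{1}{22157}\right) = \frac{87475}{22157}$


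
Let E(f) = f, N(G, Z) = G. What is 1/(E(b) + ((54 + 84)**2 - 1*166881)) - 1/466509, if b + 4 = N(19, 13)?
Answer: -68259/7662254822 ≈ -8.9085e-6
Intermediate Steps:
b = 15 (b = -4 + 19 = 15)
1/(E(b) + ((54 + 84)**2 - 1*166881)) - 1/466509 = 1/(15 + ((54 + 84)**2 - 1*166881)) - 1/466509 = 1/(15 + (138**2 - 166881)) - 1*1/466509 = 1/(15 + (19044 - 166881)) - 1/466509 = 1/(15 - 147837) - 1/466509 = 1/(-147822) - 1/466509 = -1/147822 - 1/466509 = -68259/7662254822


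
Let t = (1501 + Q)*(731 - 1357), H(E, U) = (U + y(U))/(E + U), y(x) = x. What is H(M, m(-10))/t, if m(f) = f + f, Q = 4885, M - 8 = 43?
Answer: 10/30981679 ≈ 3.2277e-7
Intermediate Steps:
M = 51 (M = 8 + 43 = 51)
m(f) = 2*f
H(E, U) = 2*U/(E + U) (H(E, U) = (U + U)/(E + U) = (2*U)/(E + U) = 2*U/(E + U))
t = -3997636 (t = (1501 + 4885)*(731 - 1357) = 6386*(-626) = -3997636)
H(M, m(-10))/t = (2*(2*(-10))/(51 + 2*(-10)))/(-3997636) = (2*(-20)/(51 - 20))*(-1/3997636) = (2*(-20)/31)*(-1/3997636) = (2*(-20)*(1/31))*(-1/3997636) = -40/31*(-1/3997636) = 10/30981679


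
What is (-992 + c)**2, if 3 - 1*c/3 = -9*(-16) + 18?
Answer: 2157961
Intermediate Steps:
c = -477 (c = 9 - 3*(-9*(-16) + 18) = 9 - 3*(144 + 18) = 9 - 3*162 = 9 - 486 = -477)
(-992 + c)**2 = (-992 - 477)**2 = (-1469)**2 = 2157961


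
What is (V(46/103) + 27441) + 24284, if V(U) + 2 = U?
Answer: 5327515/103 ≈ 51723.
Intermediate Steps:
V(U) = -2 + U
(V(46/103) + 27441) + 24284 = ((-2 + 46/103) + 27441) + 24284 = (-160/103 + 27441) + 24284 = 2826263/103 + 24284 = 5327515/103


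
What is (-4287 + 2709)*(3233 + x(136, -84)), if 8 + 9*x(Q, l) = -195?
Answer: -15198244/3 ≈ -5.0661e+6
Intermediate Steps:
x(Q, l) = -203/9 (x(Q, l) = -8/9 + (1/9)*(-195) = -8/9 - 65/3 = -203/9)
(-4287 + 2709)*(3233 + x(136, -84)) = (-4287 + 2709)*(3233 - 203/9) = -1578*28894/9 = -15198244/3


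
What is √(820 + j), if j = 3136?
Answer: 2*√989 ≈ 62.897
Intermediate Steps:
√(820 + j) = √(820 + 3136) = √3956 = 2*√989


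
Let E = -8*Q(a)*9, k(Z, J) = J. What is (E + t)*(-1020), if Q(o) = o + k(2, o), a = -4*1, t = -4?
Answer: -583440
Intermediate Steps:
a = -4
Q(o) = 2*o (Q(o) = o + o = 2*o)
E = 576 (E = -16*(-4)*9 = -8*(-8)*9 = 64*9 = 576)
(E + t)*(-1020) = (576 - 4)*(-1020) = 572*(-1020) = -583440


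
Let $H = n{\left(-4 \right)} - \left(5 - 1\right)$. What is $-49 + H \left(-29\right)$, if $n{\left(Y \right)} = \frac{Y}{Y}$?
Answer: $38$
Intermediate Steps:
$n{\left(Y \right)} = 1$
$H = -3$ ($H = 1 - \left(5 - 1\right) = 1 - 4 = -3$)
$-49 + H \left(-29\right) = -49 - -87 = -49 + 87 = 38$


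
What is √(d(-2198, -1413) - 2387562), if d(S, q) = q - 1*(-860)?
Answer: I*√2388115 ≈ 1545.4*I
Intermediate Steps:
d(S, q) = 860 + q (d(S, q) = q + 860 = 860 + q)
√(d(-2198, -1413) - 2387562) = √((860 - 1413) - 2387562) = √(-553 - 2387562) = √(-2388115) = I*√2388115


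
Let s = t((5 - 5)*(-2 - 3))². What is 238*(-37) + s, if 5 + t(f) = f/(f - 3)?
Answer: -8781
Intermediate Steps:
t(f) = -5 + f/(-3 + f) (t(f) = -5 + f/(f - 3) = -5 + f/(-3 + f))
s = 25 (s = ((15 - 4*(5 - 5)*(-2 - 3))/(-3 + (5 - 5)*(-2 - 3)))² = ((15 - 0*(-5))/(-3 + 0*(-5)))² = ((15 - 4*0)/(-3 + 0))² = ((15 + 0)/(-3))² = (-⅓*15)² = (-5)² = 25)
238*(-37) + s = 238*(-37) + 25 = -8806 + 25 = -8781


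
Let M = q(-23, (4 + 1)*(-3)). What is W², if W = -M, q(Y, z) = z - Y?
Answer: 64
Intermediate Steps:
M = 8 (M = (4 + 1)*(-3) - 1*(-23) = 5*(-3) + 23 = -15 + 23 = 8)
W = -8 (W = -1*8 = -8)
W² = (-8)² = 64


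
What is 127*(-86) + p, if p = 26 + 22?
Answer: -10874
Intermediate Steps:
p = 48
127*(-86) + p = 127*(-86) + 48 = -10922 + 48 = -10874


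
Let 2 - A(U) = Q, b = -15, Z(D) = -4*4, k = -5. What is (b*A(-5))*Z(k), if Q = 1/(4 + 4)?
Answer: 450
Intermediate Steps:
Z(D) = -16
Q = ⅛ (Q = 1/8 = ⅛ ≈ 0.12500)
A(U) = 15/8 (A(U) = 2 - 1*⅛ = 2 - ⅛ = 15/8)
(b*A(-5))*Z(k) = -15*15/8*(-16) = -225/8*(-16) = 450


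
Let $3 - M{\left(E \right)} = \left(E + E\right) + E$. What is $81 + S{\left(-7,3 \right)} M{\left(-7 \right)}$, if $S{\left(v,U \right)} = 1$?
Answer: $105$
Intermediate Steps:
$M{\left(E \right)} = 3 - 3 E$ ($M{\left(E \right)} = 3 - \left(\left(E + E\right) + E\right) = 3 - \left(2 E + E\right) = 3 - 3 E$)
$81 + S{\left(-7,3 \right)} M{\left(-7 \right)} = 81 + 1 \left(3 - -21\right) = 81 + 1 \left(3 + 21\right) = 81 + 1 \cdot 24 = 81 + 24 = 105$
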